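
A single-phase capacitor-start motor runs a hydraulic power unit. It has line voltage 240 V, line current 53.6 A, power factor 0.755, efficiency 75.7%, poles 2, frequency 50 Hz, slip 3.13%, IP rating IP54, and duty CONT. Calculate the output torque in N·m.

P_in = V·I·cosφ = 240 × 53.6 × 0.755 = 9712 W
P_out = η·P_in = 0.757 × 9712 = 7352 W
n_s = 120×50/2 = 3000 rpm; n = 3000×(1−0.0313) = 2906 rpm
ω = 2π×2906/60 = 304.3 rad/s
τ = P_out/ω = 7352/304.3 = 24.2 N·m

24.2 N·m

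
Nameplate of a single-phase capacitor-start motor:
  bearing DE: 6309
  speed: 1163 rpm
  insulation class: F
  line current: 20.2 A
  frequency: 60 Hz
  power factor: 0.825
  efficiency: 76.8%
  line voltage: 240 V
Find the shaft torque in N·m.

25.2 N·m

P_in = V·I·cosφ = 240 × 20.2 × 0.825 = 4000 W
P_out = η·P_in = 0.768 × 4000 = 3072 W
n = 1163 rpm
ω = 2π×1163/60 = 121.8 rad/s
τ = P_out/ω = 3072/121.8 = 25.2 N·m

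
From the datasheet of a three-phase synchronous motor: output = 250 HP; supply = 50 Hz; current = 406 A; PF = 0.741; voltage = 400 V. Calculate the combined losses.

P_in = √3·V·I·cosφ = 1.732×400×406×0.741 = 208426 W
P_out = 250×746 = 186500 W
Losses = P_in − P_out = 208426 − 186500 = 21926 W

21.9 kW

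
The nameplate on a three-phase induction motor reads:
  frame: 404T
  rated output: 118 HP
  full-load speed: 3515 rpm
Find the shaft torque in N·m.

239 N·m

P_out = 118 × 746 = 88028 W
ω = 2π × 3515/60 = 368.1 rad/s
τ = P_out/ω = 88028/368.1 = 239 N·m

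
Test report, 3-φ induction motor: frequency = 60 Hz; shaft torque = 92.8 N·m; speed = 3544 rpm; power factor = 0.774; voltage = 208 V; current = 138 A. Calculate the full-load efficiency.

ω = 2π × 3544/60 = 371.1 rad/s; P_out = τω = 92.8 × 371.1 = 34438 W
P_in = √3·V_L·I_L·cosφ = 1.732 × 208 × 138 × 0.774 = 38480 W
η = P_out / P_in = 34438 / 38480 = 0.895 = 89.5%

89.5 %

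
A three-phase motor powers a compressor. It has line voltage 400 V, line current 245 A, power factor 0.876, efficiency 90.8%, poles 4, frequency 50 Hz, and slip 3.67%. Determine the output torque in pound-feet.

P_in = √3·V·I·cosφ = 1.732 × 400 × 245 × 0.876 = 148689 W
P_out = η·P_in = 0.908 × 148689 = 135010 W
n_s = 120×50/4 = 1500 rpm; n = 1500×(1−0.0367) = 1445 rpm
ω = 2π×1445/60 = 151.3 rad/s
τ = P_out/ω = 135010/151.3 = 892.3 N·m
In lb·ft: 892.3/1.356 = 658 lb·ft

658 lb·ft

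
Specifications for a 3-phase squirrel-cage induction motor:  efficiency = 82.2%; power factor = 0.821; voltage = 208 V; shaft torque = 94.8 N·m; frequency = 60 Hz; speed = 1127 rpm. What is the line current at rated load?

ω = 2π×1127/60 = 118 rad/s; P_out = τω = 94.8 × 118 = 11186 W
P_in = P_out / η = 11186 / 0.822 = 13608 W
I_L = P_in / (√3·V_L·cosφ) = 13608 / (1.732 × 208 × 0.821) = 46 A

46 A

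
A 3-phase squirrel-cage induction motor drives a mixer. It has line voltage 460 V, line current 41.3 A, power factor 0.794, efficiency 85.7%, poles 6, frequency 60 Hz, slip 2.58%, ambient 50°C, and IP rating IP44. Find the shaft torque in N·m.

P_in = √3·V·I·cosφ = 1.732 × 460 × 41.3 × 0.794 = 26126 W
P_out = η·P_in = 0.857 × 26126 = 22390 W
n_s = 120×60/6 = 1200 rpm; n = 1200×(1−0.0258) = 1169 rpm
ω = 2π×1169/60 = 122.4 rad/s
τ = P_out/ω = 22390/122.4 = 183 N·m

183 N·m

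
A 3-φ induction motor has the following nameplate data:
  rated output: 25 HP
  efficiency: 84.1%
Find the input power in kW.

22.2 kW

P_out = 25 × 746 = 18650 W
P_in = P_out/η = 18650/0.841 = 22176 W = 22.2 kW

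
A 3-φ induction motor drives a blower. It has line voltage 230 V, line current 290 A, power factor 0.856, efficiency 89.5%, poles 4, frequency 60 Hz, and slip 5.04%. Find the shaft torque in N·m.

P_in = √3·V·I·cosφ = 1.732 × 230 × 290 × 0.856 = 98889 W
P_out = η·P_in = 0.895 × 98889 = 88506 W
n_s = 120×60/4 = 1800 rpm; n = 1800×(1−0.0504) = 1709 rpm
ω = 2π×1709/60 = 179 rad/s
τ = P_out/ω = 88506/179 = 494 N·m

494 N·m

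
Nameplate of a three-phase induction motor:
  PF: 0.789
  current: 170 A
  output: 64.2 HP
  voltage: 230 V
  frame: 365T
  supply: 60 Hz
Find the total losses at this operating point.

5.54 kW

P_in = √3·V·I·cosφ = 1.732×230×170×0.789 = 53432 W
P_out = 64.2×746 = 47893 W
Losses = P_in − P_out = 53432 − 47893 = 5539 W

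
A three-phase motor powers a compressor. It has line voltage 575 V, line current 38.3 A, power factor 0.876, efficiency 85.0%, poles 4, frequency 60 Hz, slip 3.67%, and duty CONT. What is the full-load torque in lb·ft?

115 lb·ft

P_in = √3·V·I·cosφ = 1.732 × 575 × 38.3 × 0.876 = 33413 W
P_out = η·P_in = 0.85 × 33413 = 28401 W
n_s = 120×60/4 = 1800 rpm; n = 1800×(1−0.0367) = 1734 rpm
ω = 2π×1734/60 = 181.6 rad/s
τ = P_out/ω = 28401/181.6 = 156.4 N·m
In lb·ft: 156.4/1.356 = 115 lb·ft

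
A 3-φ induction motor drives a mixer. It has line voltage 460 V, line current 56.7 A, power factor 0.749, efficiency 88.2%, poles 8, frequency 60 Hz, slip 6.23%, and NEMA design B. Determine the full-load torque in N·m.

P_in = √3·V·I·cosφ = 1.732 × 460 × 56.7 × 0.749 = 33835 W
P_out = η·P_in = 0.882 × 33835 = 29842 W
n_s = 120×60/8 = 900 rpm; n = 900×(1−0.0623) = 844 rpm
ω = 2π×844/60 = 88.38 rad/s
τ = P_out/ω = 29842/88.38 = 338 N·m

338 N·m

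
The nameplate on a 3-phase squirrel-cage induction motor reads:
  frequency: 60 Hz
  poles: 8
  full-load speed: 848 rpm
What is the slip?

n_s = 120f/p = 120×60/8 = 900 rpm
s = (n_s − n)/n_s = (900 − 848)/900 = 0.0578

5.8 %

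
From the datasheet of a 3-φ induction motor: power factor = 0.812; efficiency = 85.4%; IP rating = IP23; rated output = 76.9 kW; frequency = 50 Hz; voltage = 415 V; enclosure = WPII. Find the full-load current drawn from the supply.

154 A

P_out = 76.9 kW = 76900 W
P_in = P_out / η = 76900 / 0.854 = 90047 W
I_L = P_in / (√3·V_L·cosφ) = 90047 / (1.732 × 415 × 0.812) = 154 A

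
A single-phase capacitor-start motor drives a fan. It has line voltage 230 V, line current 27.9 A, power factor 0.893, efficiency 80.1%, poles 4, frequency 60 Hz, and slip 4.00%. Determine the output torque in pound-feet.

18.7 lb·ft

P_in = V·I·cosφ = 230 × 27.9 × 0.893 = 5730 W
P_out = η·P_in = 0.801 × 5730 = 4590 W
n_s = 120×60/4 = 1800 rpm; n = 1800×(1−0.04) = 1728 rpm
ω = 2π×1728/60 = 181 rad/s
τ = P_out/ω = 4590/181 = 25.36 N·m
In lb·ft: 25.36/1.356 = 18.7 lb·ft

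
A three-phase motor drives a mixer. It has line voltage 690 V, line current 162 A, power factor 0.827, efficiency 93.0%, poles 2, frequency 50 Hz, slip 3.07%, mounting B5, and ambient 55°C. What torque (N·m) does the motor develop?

P_in = √3·V·I·cosφ = 1.732 × 690 × 162 × 0.827 = 160110 W
P_out = η·P_in = 0.93 × 160110 = 148902 W
n_s = 120×50/2 = 3000 rpm; n = 3000×(1−0.0307) = 2908 rpm
ω = 2π×2908/60 = 304.5 rad/s
τ = P_out/ω = 148902/304.5 = 489 N·m

489 N·m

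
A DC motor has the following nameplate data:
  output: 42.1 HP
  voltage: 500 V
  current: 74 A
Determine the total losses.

5590 W

P_in = V·I = 500×74 = 37000 W
P_out = 42.1×746 = 31407 W
Losses = P_in − P_out = 37000 − 31407 = 5593 W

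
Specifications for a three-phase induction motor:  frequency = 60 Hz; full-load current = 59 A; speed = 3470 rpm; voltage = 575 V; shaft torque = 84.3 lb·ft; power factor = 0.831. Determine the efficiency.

τ = 84.3 lb·ft × 1.356 = 114.3 N·m
ω = 2π × 3470/60 = 363.4 rad/s; P_out = τω = 114.3 × 363.4 = 41537 W
P_in = √3·V_L·I_L·cosφ = 1.732 × 575 × 59 × 0.831 = 48828 W
η = P_out / P_in = 41537 / 48828 = 0.851 = 85.1%

85.1 %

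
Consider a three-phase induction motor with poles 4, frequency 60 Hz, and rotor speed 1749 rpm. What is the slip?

n_s = 120f/p = 120×60/4 = 1800 rpm
s = (n_s − n)/n_s = (1800 − 1749)/1800 = 0.0283

2.83 %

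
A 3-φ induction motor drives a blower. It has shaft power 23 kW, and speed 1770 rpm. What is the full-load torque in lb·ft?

ω = 2π × 1770/60 = 185.4 rad/s
τ = P/ω = 23000/185.4 = 124.1 N·m
In lb·ft: 124.1/1.356 = 91.5 lb·ft

91.5 lb·ft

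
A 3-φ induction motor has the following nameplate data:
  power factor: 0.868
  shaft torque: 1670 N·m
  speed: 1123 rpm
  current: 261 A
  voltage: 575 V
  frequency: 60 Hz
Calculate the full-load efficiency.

87.0 %

ω = 2π × 1123/60 = 117.6 rad/s; P_out = τω = 1670 × 117.6 = 196392 W
P_in = √3·V_L·I_L·cosφ = 1.732 × 575 × 261 × 0.868 = 225619 W
η = P_out / P_in = 196392 / 225619 = 0.870 = 87.0%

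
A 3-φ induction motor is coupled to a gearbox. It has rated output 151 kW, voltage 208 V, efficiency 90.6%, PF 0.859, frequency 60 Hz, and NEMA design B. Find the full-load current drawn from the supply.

539 A

P_out = 151 kW = 151000 W
P_in = P_out / η = 151000 / 0.906 = 166667 W
I_L = P_in / (√3·V_L·cosφ) = 166667 / (1.732 × 208 × 0.859) = 539 A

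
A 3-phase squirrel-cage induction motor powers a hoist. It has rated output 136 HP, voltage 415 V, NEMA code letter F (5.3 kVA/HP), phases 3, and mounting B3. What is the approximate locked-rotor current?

1000 A

S_LR = 5.3 × 136 = 720.8 kVA
I_LR = S_LR/(√3·V_L) = 720800/(1.732×415) = 1000 A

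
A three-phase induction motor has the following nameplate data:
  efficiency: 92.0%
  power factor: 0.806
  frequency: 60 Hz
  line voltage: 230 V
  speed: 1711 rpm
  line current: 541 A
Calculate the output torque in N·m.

892 N·m

P_in = √3·V·I·cosφ = 1.732 × 230 × 541 × 0.806 = 173703 W
P_out = η·P_in = 0.92 × 173703 = 159807 W
n = 1711 rpm
ω = 2π×1711/60 = 179.2 rad/s
τ = P_out/ω = 159807/179.2 = 892 N·m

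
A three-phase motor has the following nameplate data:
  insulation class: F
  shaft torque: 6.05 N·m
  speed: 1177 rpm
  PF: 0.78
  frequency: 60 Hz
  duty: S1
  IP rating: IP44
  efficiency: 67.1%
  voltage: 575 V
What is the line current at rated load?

1.43 A

ω = 2π×1177/60 = 123.3 rad/s; P_out = τω = 6.05 × 123.3 = 746 W
P_in = P_out / η = 746 / 0.671 = 1112 W
I_L = P_in / (√3·V_L·cosφ) = 1112 / (1.732 × 575 × 0.78) = 1.43 A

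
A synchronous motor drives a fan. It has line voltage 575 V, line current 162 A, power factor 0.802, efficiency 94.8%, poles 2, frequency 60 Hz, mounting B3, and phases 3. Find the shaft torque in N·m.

P_in = √3·V·I·cosφ = 1.732 × 575 × 162 × 0.802 = 129391 W
P_out = η·P_in = 0.948 × 129391 = 122663 W
n = n_s = 120×60/2 = 3600 rpm (synchronous)
ω = 2π×3600/60 = 377 rad/s
τ = P_out/ω = 122663/377 = 325 N·m

325 N·m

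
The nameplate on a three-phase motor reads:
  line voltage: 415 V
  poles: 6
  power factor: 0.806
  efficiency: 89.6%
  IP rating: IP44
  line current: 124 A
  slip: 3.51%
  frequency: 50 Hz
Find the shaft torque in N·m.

637 N·m

P_in = √3·V·I·cosφ = 1.732 × 415 × 124 × 0.806 = 71838 W
P_out = η·P_in = 0.896 × 71838 = 64367 W
n_s = 120×50/6 = 1000 rpm; n = 1000×(1−0.0351) = 965 rpm
ω = 2π×965/60 = 101.1 rad/s
τ = P_out/ω = 64367/101.1 = 637 N·m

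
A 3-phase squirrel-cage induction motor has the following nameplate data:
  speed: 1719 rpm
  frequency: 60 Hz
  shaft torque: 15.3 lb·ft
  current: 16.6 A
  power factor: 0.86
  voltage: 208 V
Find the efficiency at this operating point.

72.6 %

τ = 15.3 lb·ft × 1.356 = 20.75 N·m
ω = 2π × 1719/60 = 180 rad/s; P_out = τω = 20.75 × 180 = 3735 W
P_in = √3·V_L·I_L·cosφ = 1.732 × 208 × 16.6 × 0.86 = 5143 W
η = P_out / P_in = 3735 / 5143 = 0.726 = 72.6%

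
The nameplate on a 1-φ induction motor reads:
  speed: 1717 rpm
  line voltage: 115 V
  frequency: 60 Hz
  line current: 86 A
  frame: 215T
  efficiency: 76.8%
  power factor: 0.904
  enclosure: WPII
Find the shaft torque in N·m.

38.2 N·m

P_in = V·I·cosφ = 115 × 86 × 0.904 = 8941 W
P_out = η·P_in = 0.768 × 8941 = 6867 W
n = 1717 rpm
ω = 2π×1717/60 = 179.8 rad/s
τ = P_out/ω = 6867/179.8 = 38.2 N·m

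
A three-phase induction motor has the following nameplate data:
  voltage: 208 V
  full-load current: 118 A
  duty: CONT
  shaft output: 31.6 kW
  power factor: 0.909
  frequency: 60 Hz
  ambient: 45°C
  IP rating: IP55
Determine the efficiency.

81.8 %

P_out = 31.6 kW = 31600 W
P_in = √3·V_L·I_L·cosφ = 1.732 × 208 × 118 × 0.909 = 38642 W
η = P_out / P_in = 31600 / 38642 = 0.818 = 81.8%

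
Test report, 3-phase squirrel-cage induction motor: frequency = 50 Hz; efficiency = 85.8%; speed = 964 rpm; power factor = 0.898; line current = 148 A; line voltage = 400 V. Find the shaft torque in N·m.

783 N·m

P_in = √3·V·I·cosφ = 1.732 × 400 × 148 × 0.898 = 92076 W
P_out = η·P_in = 0.858 × 92076 = 79001 W
n = 964 rpm
ω = 2π×964/60 = 100.9 rad/s
τ = P_out/ω = 79001/100.9 = 783 N·m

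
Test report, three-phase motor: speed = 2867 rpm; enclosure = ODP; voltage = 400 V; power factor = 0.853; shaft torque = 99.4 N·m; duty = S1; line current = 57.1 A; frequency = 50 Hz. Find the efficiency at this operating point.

ω = 2π × 2867/60 = 300.2 rad/s; P_out = τω = 99.4 × 300.2 = 29840 W
P_in = √3·V_L·I_L·cosφ = 1.732 × 400 × 57.1 × 0.853 = 33744 W
η = P_out / P_in = 29840 / 33744 = 0.884 = 88.4%

88.4 %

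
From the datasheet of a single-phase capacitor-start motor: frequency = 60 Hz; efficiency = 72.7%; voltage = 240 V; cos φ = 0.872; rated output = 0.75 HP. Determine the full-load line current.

3.68 A

P_out = 0.75 × 746 = 560 W
P_in = P_out / η = 560 / 0.727 = 770 W
I = P_in / (V·cosφ) = 770 / (240 × 0.872) = 3.68 A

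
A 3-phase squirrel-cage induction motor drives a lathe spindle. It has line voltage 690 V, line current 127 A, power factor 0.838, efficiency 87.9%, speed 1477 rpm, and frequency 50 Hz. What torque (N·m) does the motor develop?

P_in = √3·V·I·cosφ = 1.732 × 690 × 127 × 0.838 = 127188 W
P_out = η·P_in = 0.879 × 127188 = 111798 W
n = 1477 rpm
ω = 2π×1477/60 = 154.7 rad/s
τ = P_out/ω = 111798/154.7 = 723 N·m

723 N·m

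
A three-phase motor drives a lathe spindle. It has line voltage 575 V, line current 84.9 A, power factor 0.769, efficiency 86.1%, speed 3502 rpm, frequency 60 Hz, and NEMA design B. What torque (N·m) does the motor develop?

P_in = √3·V·I·cosφ = 1.732 × 575 × 84.9 × 0.769 = 65020 W
P_out = η·P_in = 0.861 × 65020 = 55982 W
n = 3502 rpm
ω = 2π×3502/60 = 366.7 rad/s
τ = P_out/ω = 55982/366.7 = 153 N·m

153 N·m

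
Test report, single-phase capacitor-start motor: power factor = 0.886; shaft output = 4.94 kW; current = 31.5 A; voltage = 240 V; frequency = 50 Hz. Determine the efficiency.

73.8 %

P_out = 4.94 kW = 4940 W
P_in = V·I·cosφ = 240 × 31.5 × 0.886 = 6698 W
η = P_out / P_in = 4940 / 6698 = 0.738 = 73.8%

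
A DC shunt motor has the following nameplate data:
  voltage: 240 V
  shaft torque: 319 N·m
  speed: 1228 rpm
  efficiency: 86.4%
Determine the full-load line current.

ω = 2π×1228/60 = 128.6 rad/s; P_out = τω = 319 × 128.6 = 41023 W
P_in = P_out / η = 41023 / 0.864 = 47480 W
I = P_in / V = 47480 / 240 = 198 A

198 A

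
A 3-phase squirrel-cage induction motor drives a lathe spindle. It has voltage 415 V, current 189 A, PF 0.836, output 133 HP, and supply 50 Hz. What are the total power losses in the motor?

P_in = √3·V·I·cosφ = 1.732×415×189×0.836 = 113570 W
P_out = 133×746 = 99218 W
Losses = P_in − P_out = 113570 − 99218 = 14352 W

14.4 kW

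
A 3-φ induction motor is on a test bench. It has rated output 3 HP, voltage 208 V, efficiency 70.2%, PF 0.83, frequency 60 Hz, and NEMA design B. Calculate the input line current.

10.7 A

P_out = 3 × 746 = 2238 W
P_in = P_out / η = 2238 / 0.702 = 3188 W
I_L = P_in / (√3·V_L·cosφ) = 3188 / (1.732 × 208 × 0.83) = 10.7 A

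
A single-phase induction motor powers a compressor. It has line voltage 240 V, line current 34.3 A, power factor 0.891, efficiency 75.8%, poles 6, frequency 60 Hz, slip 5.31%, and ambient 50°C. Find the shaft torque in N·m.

P_in = V·I·cosφ = 240 × 34.3 × 0.891 = 7335 W
P_out = η·P_in = 0.758 × 7335 = 5560 W
n_s = 120×60/6 = 1200 rpm; n = 1200×(1−0.0531) = 1136 rpm
ω = 2π×1136/60 = 119 rad/s
τ = P_out/ω = 5560/119 = 46.7 N·m

46.7 N·m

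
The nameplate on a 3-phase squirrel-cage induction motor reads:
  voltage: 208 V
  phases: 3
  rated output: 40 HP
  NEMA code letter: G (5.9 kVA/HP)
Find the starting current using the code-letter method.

S_LR = 5.9 × 40 = 236 kVA
I_LR = S_LR/(√3·V_L) = 236000/(1.732×208) = 655 A

655 A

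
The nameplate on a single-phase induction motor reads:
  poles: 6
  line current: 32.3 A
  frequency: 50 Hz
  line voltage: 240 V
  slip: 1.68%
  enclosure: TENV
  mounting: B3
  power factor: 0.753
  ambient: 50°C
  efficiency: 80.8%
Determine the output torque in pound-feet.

33.8 lb·ft

P_in = V·I·cosφ = 240 × 32.3 × 0.753 = 5837 W
P_out = η·P_in = 0.808 × 5837 = 4716 W
n_s = 120×50/6 = 1000 rpm; n = 1000×(1−0.0168) = 983 rpm
ω = 2π×983/60 = 102.9 rad/s
τ = P_out/ω = 4716/102.9 = 45.83 N·m
In lb·ft: 45.83/1.356 = 33.8 lb·ft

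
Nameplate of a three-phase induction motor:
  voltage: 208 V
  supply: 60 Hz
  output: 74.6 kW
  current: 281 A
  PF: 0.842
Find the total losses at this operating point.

10600 W

P_in = √3·V·I·cosφ = 1.732×208×281×0.842 = 85237 W
P_out = 74600 W
Losses = P_in − P_out = 85237 − 74600 = 10637 W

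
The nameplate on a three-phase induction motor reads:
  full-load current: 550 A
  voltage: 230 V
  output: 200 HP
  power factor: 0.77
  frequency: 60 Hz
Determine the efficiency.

88.4 %

P_out = 200 × 746 = 149200 W
P_in = √3·V_L·I_L·cosφ = 1.732 × 230 × 550 × 0.77 = 168705 W
η = P_out / P_in = 149200 / 168705 = 0.884 = 88.4%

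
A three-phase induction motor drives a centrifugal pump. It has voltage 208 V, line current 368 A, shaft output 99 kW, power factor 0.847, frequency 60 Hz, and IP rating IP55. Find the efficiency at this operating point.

88.2 %

P_out = 99 kW = 99000 W
P_in = √3·V_L·I_L·cosφ = 1.732 × 208 × 368 × 0.847 = 112290 W
η = P_out / P_in = 99000 / 112290 = 0.882 = 88.2%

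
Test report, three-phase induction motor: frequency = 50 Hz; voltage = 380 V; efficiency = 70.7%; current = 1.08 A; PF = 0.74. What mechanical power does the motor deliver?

0.372 kW

P_in = √3·V·I·cosφ = 1.732 × 380 × 1.08 × 0.74 = 526 W
P_out = η·P_in = 0.707 × 526 = 372 W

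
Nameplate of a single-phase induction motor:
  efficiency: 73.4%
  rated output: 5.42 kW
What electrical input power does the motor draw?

7.38 kW

P_out = 5420 W
P_in = P_out/η = 5420/0.734 = 7384 W = 7.38 kW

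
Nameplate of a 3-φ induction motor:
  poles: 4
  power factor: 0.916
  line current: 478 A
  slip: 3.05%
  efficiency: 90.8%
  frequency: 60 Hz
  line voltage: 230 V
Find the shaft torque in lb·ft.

P_in = √3·V·I·cosφ = 1.732 × 230 × 478 × 0.916 = 174421 W
P_out = η·P_in = 0.908 × 174421 = 158374 W
n_s = 120×60/4 = 1800 rpm; n = 1800×(1−0.0305) = 1745 rpm
ω = 2π×1745/60 = 182.7 rad/s
τ = P_out/ω = 158374/182.7 = 866.9 N·m
In lb·ft: 866.9/1.356 = 639 lb·ft

639 lb·ft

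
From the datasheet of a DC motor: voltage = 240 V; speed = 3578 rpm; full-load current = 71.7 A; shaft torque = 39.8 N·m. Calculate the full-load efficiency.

86.7 %

ω = 2π × 3578/60 = 374.7 rad/s; P_out = τω = 39.8 × 374.7 = 14913 W
P_in = V·I = 240 × 71.7 = 17208 W
η = P_out / P_in = 14913 / 17208 = 0.867 = 86.7%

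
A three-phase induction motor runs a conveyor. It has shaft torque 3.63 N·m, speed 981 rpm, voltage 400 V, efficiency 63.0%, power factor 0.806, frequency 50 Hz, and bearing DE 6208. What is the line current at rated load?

ω = 2π×981/60 = 102.7 rad/s; P_out = τω = 3.63 × 102.7 = 373 W
P_in = P_out / η = 373 / 0.630 = 592 W
I_L = P_in / (√3·V_L·cosφ) = 592 / (1.732 × 400 × 0.806) = 1.06 A

1.06 A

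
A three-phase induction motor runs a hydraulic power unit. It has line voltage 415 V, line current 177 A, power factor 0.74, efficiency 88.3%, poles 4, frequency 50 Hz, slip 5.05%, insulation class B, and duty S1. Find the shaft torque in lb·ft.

P_in = √3·V·I·cosφ = 1.732 × 415 × 177 × 0.74 = 94146 W
P_out = η·P_in = 0.883 × 94146 = 83131 W
n_s = 120×50/4 = 1500 rpm; n = 1500×(1−0.0505) = 1424 rpm
ω = 2π×1424/60 = 149.1 rad/s
τ = P_out/ω = 83131/149.1 = 557.6 N·m
In lb·ft: 557.6/1.356 = 411 lb·ft

411 lb·ft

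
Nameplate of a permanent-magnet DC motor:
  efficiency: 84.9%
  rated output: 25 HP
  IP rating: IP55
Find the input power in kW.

22 kW

P_out = 25 × 746 = 18650 W
P_in = P_out/η = 18650/0.849 = 21967 W = 22 kW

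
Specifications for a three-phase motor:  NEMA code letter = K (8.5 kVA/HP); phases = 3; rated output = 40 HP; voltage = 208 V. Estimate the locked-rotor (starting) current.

944 A

S_LR = 8.5 × 40 = 340 kVA
I_LR = S_LR/(√3·V_L) = 340000/(1.732×208) = 944 A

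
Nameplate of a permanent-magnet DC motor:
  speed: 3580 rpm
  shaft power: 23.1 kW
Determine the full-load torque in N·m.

61.6 N·m

ω = 2π × 3580/60 = 374.9 rad/s
τ = P/ω = 23100/374.9 = 61.6 N·m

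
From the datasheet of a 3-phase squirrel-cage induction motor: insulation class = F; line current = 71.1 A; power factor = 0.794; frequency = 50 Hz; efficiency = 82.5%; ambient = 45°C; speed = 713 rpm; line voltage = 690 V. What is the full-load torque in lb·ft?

P_in = √3·V·I·cosφ = 1.732 × 690 × 71.1 × 0.794 = 67466 W
P_out = η·P_in = 0.825 × 67466 = 55659 W
n = 713 rpm
ω = 2π×713/60 = 74.67 rad/s
τ = P_out/ω = 55659/74.67 = 745.4 N·m
In lb·ft: 745.4/1.356 = 550 lb·ft

550 lb·ft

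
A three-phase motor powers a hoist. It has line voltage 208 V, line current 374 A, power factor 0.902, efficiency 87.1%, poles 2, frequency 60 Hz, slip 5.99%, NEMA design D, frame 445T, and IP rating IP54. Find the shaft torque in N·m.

299 N·m

P_in = √3·V·I·cosφ = 1.732 × 208 × 374 × 0.902 = 121532 W
P_out = η·P_in = 0.871 × 121532 = 105854 W
n_s = 120×60/2 = 3600 rpm; n = 3600×(1−0.0599) = 3384 rpm
ω = 2π×3384/60 = 354.4 rad/s
τ = P_out/ω = 105854/354.4 = 299 N·m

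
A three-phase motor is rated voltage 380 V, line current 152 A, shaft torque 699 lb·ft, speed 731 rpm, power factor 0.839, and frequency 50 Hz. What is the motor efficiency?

86.4 %

τ = 699 lb·ft × 1.356 = 947.8 N·m
ω = 2π × 731/60 = 76.55 rad/s; P_out = τω = 947.8 × 76.55 = 72554 W
P_in = √3·V_L·I_L·cosφ = 1.732 × 380 × 152 × 0.839 = 83934 W
η = P_out / P_in = 72554 / 83934 = 0.864 = 86.4%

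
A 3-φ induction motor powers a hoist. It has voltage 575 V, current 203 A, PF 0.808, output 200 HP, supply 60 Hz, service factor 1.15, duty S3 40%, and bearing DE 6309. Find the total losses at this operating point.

P_in = √3·V·I·cosφ = 1.732×575×203×0.808 = 163352 W
P_out = 200×746 = 149200 W
Losses = P_in − P_out = 163352 − 149200 = 14152 W

14200 W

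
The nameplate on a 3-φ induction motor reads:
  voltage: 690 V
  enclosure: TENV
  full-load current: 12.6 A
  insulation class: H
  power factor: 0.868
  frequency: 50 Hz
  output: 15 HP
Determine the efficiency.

85.6 %

P_out = 15 × 746 = 11190 W
P_in = √3·V_L·I_L·cosφ = 1.732 × 690 × 12.6 × 0.868 = 13070 W
η = P_out / P_in = 11190 / 13070 = 0.856 = 85.6%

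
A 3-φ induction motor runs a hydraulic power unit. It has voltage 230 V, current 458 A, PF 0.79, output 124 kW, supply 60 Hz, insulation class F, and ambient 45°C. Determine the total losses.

P_in = √3·V·I·cosφ = 1.732×230×458×0.79 = 144135 W
P_out = 124000 W
Losses = P_in − P_out = 144135 − 124000 = 20135 W

20.1 kW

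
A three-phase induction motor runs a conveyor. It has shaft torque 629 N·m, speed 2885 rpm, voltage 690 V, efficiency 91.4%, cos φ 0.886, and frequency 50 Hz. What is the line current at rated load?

ω = 2π×2885/60 = 302.1 rad/s; P_out = τω = 629 × 302.1 = 190021 W
P_in = P_out / η = 190021 / 0.914 = 207900 W
I_L = P_in / (√3·V_L·cosφ) = 207900 / (1.732 × 690 × 0.886) = 196 A

196 A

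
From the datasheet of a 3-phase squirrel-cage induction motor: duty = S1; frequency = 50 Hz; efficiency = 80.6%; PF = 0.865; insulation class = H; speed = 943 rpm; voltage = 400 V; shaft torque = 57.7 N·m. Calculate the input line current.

ω = 2π×943/60 = 98.75 rad/s; P_out = τω = 57.7 × 98.75 = 5698 W
P_in = P_out / η = 5698 / 0.806 = 7069 W
I_L = P_in / (√3·V_L·cosφ) = 7069 / (1.732 × 400 × 0.865) = 11.8 A

11.8 A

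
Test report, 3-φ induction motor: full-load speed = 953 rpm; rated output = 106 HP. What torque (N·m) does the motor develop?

792 N·m

P_out = 106 × 746 = 79076 W
ω = 2π × 953/60 = 99.8 rad/s
τ = P_out/ω = 79076/99.8 = 792 N·m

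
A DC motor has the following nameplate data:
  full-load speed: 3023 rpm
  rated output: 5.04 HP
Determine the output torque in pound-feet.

P_out = 5.04 × 746 = 3760 W
ω = 2π × 3023/60 = 316.6 rad/s
τ = P_out/ω = 3760/316.6 = 11.88 N·m
In lb·ft: 11.88/1.356 = 8.76 lb·ft

8.76 lb·ft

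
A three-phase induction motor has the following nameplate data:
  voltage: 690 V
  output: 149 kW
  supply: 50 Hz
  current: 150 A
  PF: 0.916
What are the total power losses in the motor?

15.2 kW

P_in = √3·V·I·cosφ = 1.732×690×150×0.916 = 164204 W
P_out = 149000 W
Losses = P_in − P_out = 164204 − 149000 = 15204 W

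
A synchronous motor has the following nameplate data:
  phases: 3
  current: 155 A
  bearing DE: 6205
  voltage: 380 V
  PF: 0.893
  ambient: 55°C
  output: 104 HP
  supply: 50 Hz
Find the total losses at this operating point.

P_in = √3·V·I·cosφ = 1.732×380×155×0.893 = 91099 W
P_out = 104×746 = 77584 W
Losses = P_in − P_out = 91099 − 77584 = 13515 W

13.5 kW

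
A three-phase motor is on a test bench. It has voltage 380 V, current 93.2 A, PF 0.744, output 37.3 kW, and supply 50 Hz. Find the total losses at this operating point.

8340 W

P_in = √3·V·I·cosφ = 1.732×380×93.2×0.744 = 45637 W
P_out = 37300 W
Losses = P_in − P_out = 45637 − 37300 = 8337 W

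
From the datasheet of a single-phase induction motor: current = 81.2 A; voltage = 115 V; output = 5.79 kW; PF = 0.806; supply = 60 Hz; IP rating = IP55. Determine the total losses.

1.74 kW

P_in = V·I·cosφ = 115×81.2×0.806 = 7526 W
P_out = 5790 W
Losses = P_in − P_out = 7526 − 5790 = 1736 W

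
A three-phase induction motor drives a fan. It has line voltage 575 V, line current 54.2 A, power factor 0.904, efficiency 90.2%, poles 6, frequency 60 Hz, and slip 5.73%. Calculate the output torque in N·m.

372 N·m

P_in = √3·V·I·cosφ = 1.732 × 575 × 54.2 × 0.904 = 48796 W
P_out = η·P_in = 0.902 × 48796 = 44014 W
n_s = 120×60/6 = 1200 rpm; n = 1200×(1−0.0573) = 1131 rpm
ω = 2π×1131/60 = 118.4 rad/s
τ = P_out/ω = 44014/118.4 = 372 N·m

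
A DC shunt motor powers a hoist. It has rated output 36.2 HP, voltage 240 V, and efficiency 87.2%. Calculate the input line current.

129 A

P_out = 36.2 × 746 = 27005 W
P_in = P_out / η = 27005 / 0.872 = 30969 W
I = P_in / V = 30969 / 240 = 129 A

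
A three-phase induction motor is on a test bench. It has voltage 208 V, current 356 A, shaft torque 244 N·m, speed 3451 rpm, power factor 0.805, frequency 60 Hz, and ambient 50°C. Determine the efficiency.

85.4 %

ω = 2π × 3451/60 = 361.4 rad/s; P_out = τω = 244 × 361.4 = 88182 W
P_in = √3·V_L·I_L·cosφ = 1.732 × 208 × 356 × 0.805 = 103242 W
η = P_out / P_in = 88182 / 103242 = 0.854 = 85.4%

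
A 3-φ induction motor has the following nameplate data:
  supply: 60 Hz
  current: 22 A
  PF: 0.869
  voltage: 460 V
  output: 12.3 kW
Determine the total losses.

2930 W

P_in = √3·V·I·cosφ = 1.732×460×22×0.869 = 15232 W
P_out = 12300 W
Losses = P_in − P_out = 15232 − 12300 = 2932 W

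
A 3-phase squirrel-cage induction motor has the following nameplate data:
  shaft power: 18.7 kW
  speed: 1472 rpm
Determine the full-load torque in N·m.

ω = 2π × 1472/60 = 154.1 rad/s
τ = P/ω = 18700/154.1 = 121 N·m

121 N·m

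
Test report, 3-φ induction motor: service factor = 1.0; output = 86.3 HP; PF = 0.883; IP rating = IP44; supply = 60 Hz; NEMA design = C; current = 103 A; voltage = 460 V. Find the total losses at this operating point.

P_in = √3·V·I·cosφ = 1.732×460×103×0.883 = 72461 W
P_out = 86.3×746 = 64380 W
Losses = P_in − P_out = 72461 − 64380 = 8081 W

8.08 kW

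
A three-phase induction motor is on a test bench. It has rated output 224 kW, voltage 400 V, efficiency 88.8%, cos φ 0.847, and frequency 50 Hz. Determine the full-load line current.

430 A

P_out = 224 kW = 224000 W
P_in = P_out / η = 224000 / 0.888 = 252252 W
I_L = P_in / (√3·V_L·cosφ) = 252252 / (1.732 × 400 × 0.847) = 430 A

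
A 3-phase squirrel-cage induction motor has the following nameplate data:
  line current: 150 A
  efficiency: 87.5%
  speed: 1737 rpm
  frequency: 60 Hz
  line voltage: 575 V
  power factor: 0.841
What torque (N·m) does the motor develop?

604 N·m

P_in = √3·V·I·cosφ = 1.732 × 575 × 150 × 0.841 = 125633 W
P_out = η·P_in = 0.875 × 125633 = 109929 W
n = 1737 rpm
ω = 2π×1737/60 = 181.9 rad/s
τ = P_out/ω = 109929/181.9 = 604 N·m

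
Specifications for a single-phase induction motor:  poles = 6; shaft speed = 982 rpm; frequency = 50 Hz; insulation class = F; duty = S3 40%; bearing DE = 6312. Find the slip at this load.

n_s = 120f/p = 120×50/6 = 1000 rpm
s = (n_s − n)/n_s = (1000 − 982)/1000 = 0.0180

1.80 %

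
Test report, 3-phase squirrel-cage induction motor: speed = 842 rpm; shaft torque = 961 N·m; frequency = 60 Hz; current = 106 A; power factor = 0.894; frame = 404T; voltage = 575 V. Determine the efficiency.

ω = 2π × 842/60 = 88.17 rad/s; P_out = τω = 961 × 88.17 = 84731 W
P_in = √3·V_L·I_L·cosφ = 1.732 × 575 × 106 × 0.894 = 94375 W
η = P_out / P_in = 84731 / 94375 = 0.898 = 89.8%

89.8 %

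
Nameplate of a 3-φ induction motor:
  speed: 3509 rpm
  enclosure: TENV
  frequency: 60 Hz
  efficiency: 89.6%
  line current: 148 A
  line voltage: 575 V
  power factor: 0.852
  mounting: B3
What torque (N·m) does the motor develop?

306 N·m

P_in = √3·V·I·cosφ = 1.732 × 575 × 148 × 0.852 = 125579 W
P_out = η·P_in = 0.896 × 125579 = 112519 W
n = 3509 rpm
ω = 2π×3509/60 = 367.5 rad/s
τ = P_out/ω = 112519/367.5 = 306 N·m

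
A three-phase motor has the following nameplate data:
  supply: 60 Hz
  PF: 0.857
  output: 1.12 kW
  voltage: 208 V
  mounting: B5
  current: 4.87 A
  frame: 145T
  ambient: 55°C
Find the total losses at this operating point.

P_in = √3·V·I·cosφ = 1.732×208×4.87×0.857 = 1504 W
P_out = 1120 W
Losses = P_in − P_out = 1504 − 1120 = 384 W

384 W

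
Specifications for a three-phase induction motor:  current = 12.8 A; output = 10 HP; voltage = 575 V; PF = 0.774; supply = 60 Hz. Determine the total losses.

P_in = √3·V·I·cosφ = 1.732×575×12.8×0.774 = 9867 W
P_out = 10×746 = 7460 W
Losses = P_in − P_out = 9867 − 7460 = 2407 W

2.41 kW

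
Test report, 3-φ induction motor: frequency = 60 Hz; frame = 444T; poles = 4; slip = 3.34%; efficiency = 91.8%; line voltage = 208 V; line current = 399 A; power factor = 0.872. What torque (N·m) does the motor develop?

P_in = √3·V·I·cosφ = 1.732 × 208 × 399 × 0.872 = 125343 W
P_out = η·P_in = 0.918 × 125343 = 115065 W
n_s = 120×60/4 = 1800 rpm; n = 1800×(1−0.0334) = 1740 rpm
ω = 2π×1740/60 = 182.2 rad/s
τ = P_out/ω = 115065/182.2 = 632 N·m

632 N·m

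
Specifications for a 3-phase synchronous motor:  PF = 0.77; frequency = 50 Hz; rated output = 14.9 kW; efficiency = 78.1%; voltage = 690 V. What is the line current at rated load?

P_out = 14.9 kW = 14900 W
P_in = P_out / η = 14900 / 0.781 = 19078 W
I_L = P_in / (√3·V_L·cosφ) = 19078 / (1.732 × 690 × 0.77) = 20.7 A

20.7 A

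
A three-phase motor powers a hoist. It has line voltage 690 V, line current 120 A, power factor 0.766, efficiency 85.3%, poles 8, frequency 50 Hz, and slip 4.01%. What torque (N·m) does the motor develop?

P_in = √3·V·I·cosφ = 1.732 × 690 × 120 × 0.766 = 109852 W
P_out = η·P_in = 0.853 × 109852 = 93704 W
n_s = 120×50/8 = 750 rpm; n = 750×(1−0.0401) = 720 rpm
ω = 2π×720/60 = 75.4 rad/s
τ = P_out/ω = 93704/75.4 = 1240 N·m

1240 N·m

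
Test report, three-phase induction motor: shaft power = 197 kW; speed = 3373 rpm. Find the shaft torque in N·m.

558 N·m

ω = 2π × 3373/60 = 353.2 rad/s
τ = P/ω = 197000/353.2 = 558 N·m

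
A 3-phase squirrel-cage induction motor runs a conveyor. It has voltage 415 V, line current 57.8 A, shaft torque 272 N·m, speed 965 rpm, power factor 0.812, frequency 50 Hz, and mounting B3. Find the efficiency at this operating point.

ω = 2π × 965/60 = 101.1 rad/s; P_out = τω = 272 × 101.1 = 27499 W
P_in = √3·V_L·I_L·cosφ = 1.732 × 415 × 57.8 × 0.812 = 33735 W
η = P_out / P_in = 27499 / 33735 = 0.815 = 81.5%

81.5 %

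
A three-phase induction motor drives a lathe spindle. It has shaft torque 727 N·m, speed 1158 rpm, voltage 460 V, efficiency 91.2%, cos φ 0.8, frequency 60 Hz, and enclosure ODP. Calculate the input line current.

152 A

ω = 2π×1158/60 = 121.3 rad/s; P_out = τω = 727 × 121.3 = 88185 W
P_in = P_out / η = 88185 / 0.912 = 96694 W
I_L = P_in / (√3·V_L·cosφ) = 96694 / (1.732 × 460 × 0.8) = 152 A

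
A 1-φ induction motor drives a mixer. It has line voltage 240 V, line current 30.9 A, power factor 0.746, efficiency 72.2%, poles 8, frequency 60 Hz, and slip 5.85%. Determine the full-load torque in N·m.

P_in = V·I·cosφ = 240 × 30.9 × 0.746 = 5532 W
P_out = η·P_in = 0.722 × 5532 = 3994 W
n_s = 120×60/8 = 900 rpm; n = 900×(1−0.0585) = 847 rpm
ω = 2π×847/60 = 88.7 rad/s
τ = P_out/ω = 3994/88.7 = 45 N·m

45 N·m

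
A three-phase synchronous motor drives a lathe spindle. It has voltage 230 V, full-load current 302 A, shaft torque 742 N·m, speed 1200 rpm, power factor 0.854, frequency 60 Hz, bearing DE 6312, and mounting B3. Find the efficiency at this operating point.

90.8 %

ω = 2π × 1200/60 = 125.7 rad/s; P_out = τω = 742 × 125.7 = 93269 W
P_in = √3·V_L·I_L·cosφ = 1.732 × 230 × 302 × 0.854 = 102740 W
η = P_out / P_in = 93269 / 102740 = 0.908 = 90.8%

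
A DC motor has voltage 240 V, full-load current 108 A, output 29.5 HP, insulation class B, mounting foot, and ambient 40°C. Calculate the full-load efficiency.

84.9 %

P_out = 29.5 × 746 = 22007 W
P_in = V·I = 240 × 108 = 25920 W
η = P_out / P_in = 22007 / 25920 = 0.849 = 84.9%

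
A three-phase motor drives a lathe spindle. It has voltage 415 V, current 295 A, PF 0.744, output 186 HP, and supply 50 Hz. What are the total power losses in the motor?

P_in = √3·V·I·cosφ = 1.732×415×295×0.744 = 157758 W
P_out = 186×746 = 138756 W
Losses = P_in − P_out = 157758 − 138756 = 19002 W

19000 W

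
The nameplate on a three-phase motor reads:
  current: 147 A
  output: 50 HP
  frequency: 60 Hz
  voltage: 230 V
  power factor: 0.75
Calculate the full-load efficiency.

P_out = 50 × 746 = 37300 W
P_in = √3·V_L·I_L·cosφ = 1.732 × 230 × 147 × 0.75 = 43919 W
η = P_out / P_in = 37300 / 43919 = 0.849 = 84.9%

84.9 %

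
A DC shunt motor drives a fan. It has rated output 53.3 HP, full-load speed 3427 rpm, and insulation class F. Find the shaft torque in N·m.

P_out = 53.3 × 746 = 39762 W
ω = 2π × 3427/60 = 358.9 rad/s
τ = P_out/ω = 39762/358.9 = 111 N·m

111 N·m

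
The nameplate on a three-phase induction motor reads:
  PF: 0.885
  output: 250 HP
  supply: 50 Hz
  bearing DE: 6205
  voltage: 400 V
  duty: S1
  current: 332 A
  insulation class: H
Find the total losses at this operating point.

17.1 kW

P_in = √3·V·I·cosφ = 1.732×400×332×0.885 = 203558 W
P_out = 250×746 = 186500 W
Losses = P_in − P_out = 203558 − 186500 = 17058 W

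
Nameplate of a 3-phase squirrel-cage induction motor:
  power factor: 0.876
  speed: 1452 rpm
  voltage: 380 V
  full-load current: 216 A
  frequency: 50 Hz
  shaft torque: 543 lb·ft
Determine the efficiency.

89.9 %

τ = 543 lb·ft × 1.356 = 736.3 N·m
ω = 2π × 1452/60 = 152.1 rad/s; P_out = τω = 736.3 × 152.1 = 111991 W
P_in = √3·V_L·I_L·cosφ = 1.732 × 380 × 216 × 0.876 = 124534 W
η = P_out / P_in = 111991 / 124534 = 0.899 = 89.9%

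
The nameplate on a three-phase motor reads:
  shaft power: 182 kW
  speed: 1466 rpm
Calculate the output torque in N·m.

ω = 2π × 1466/60 = 153.5 rad/s
τ = P/ω = 182000/153.5 = 1190 N·m

1190 N·m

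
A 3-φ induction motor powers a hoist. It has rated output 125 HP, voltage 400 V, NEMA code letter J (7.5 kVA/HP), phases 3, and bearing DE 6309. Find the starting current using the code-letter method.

1350 A

S_LR = 7.5 × 125 = 937.5 kVA
I_LR = S_LR/(√3·V_L) = 937500/(1.732×400) = 1350 A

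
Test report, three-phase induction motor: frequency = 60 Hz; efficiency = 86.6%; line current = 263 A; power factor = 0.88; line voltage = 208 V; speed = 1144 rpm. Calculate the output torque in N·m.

603 N·m

P_in = √3·V·I·cosφ = 1.732 × 208 × 263 × 0.88 = 83378 W
P_out = η·P_in = 0.866 × 83378 = 72205 W
n = 1144 rpm
ω = 2π×1144/60 = 119.8 rad/s
τ = P_out/ω = 72205/119.8 = 603 N·m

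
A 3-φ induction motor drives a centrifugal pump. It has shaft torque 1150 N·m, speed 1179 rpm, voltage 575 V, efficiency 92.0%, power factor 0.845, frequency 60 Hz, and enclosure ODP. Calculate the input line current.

ω = 2π×1179/60 = 123.5 rad/s; P_out = τω = 1150 × 123.5 = 142025 W
P_in = P_out / η = 142025 / 0.920 = 154375 W
I_L = P_in / (√3·V_L·cosφ) = 154375 / (1.732 × 575 × 0.845) = 183 A

183 A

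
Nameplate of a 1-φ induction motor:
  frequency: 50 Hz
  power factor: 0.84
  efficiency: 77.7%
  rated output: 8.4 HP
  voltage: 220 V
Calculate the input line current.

P_out = 8.4 × 746 = 6266 W
P_in = P_out / η = 6266 / 0.777 = 8064 W
I = P_in / (V·cosφ) = 8064 / (220 × 0.84) = 43.6 A

43.6 A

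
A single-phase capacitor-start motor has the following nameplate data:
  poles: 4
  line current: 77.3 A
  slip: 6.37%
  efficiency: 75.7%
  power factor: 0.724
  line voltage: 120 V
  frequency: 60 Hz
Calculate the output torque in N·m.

P_in = V·I·cosφ = 120 × 77.3 × 0.724 = 6716 W
P_out = η·P_in = 0.757 × 6716 = 5084 W
n_s = 120×60/4 = 1800 rpm; n = 1800×(1−0.0637) = 1685 rpm
ω = 2π×1685/60 = 176.5 rad/s
τ = P_out/ω = 5084/176.5 = 28.8 N·m

28.8 N·m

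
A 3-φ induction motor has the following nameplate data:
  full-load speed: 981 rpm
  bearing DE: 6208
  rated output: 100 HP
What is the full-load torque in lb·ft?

536 lb·ft

P_out = 100 × 746 = 74600 W
ω = 2π × 981/60 = 102.7 rad/s
τ = P_out/ω = 74600/102.7 = 726.4 N·m
In lb·ft: 726.4/1.356 = 536 lb·ft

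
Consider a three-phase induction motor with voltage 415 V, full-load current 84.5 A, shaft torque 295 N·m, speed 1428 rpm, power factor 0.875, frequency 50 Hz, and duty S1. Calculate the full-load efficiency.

ω = 2π × 1428/60 = 149.5 rad/s; P_out = τω = 295 × 149.5 = 44103 W
P_in = √3·V_L·I_L·cosφ = 1.732 × 415 × 84.5 × 0.875 = 53145 W
η = P_out / P_in = 44103 / 53145 = 0.830 = 83.0%

83.0 %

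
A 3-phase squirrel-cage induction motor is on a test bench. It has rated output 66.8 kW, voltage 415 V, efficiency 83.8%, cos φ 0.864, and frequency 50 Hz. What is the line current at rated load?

P_out = 66.8 kW = 66800 W
P_in = P_out / η = 66800 / 0.838 = 79714 W
I_L = P_in / (√3·V_L·cosφ) = 79714 / (1.732 × 415 × 0.864) = 128 A

128 A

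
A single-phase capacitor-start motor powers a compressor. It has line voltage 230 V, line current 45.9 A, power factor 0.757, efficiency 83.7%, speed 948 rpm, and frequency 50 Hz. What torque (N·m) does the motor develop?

67.4 N·m

P_in = V·I·cosφ = 230 × 45.9 × 0.757 = 7992 W
P_out = η·P_in = 0.837 × 7992 = 6689 W
n = 948 rpm
ω = 2π×948/60 = 99.27 rad/s
τ = P_out/ω = 6689/99.27 = 67.4 N·m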